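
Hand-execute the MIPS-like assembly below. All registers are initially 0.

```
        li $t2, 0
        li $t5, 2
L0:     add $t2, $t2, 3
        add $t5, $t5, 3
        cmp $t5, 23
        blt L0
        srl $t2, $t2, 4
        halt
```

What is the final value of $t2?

1

after li $t2, 0: $t2=0
after li $t5, 2: $t5=2
after add $t2, $t2, 3: $t2=0+3=3
after add $t5, $t5, 3: $t5=2+3=5
cmp $t5, 23  (cmp 5,23)
blt L0: taken
after add $t2, $t2, 3: $t2=3+3=6
after add $t5, $t5, 3: $t5=5+3=8
cmp $t5, 23  (cmp 8,23)
blt L0: taken
after add $t2, $t2, 3: $t2=6+3=9
after add $t5, $t5, 3: $t5=8+3=11
cmp $t5, 23  (cmp 11,23)
blt L0: taken
after add $t2, $t2, 3: $t2=9+3=12
after add $t5, $t5, 3: $t5=11+3=14
cmp $t5, 23  (cmp 14,23)
blt L0: taken
after add $t2, $t2, 3: $t2=12+3=15
after add $t5, $t5, 3: $t5=14+3=17
cmp $t5, 23  (cmp 17,23)
blt L0: taken
after add $t2, $t2, 3: $t2=15+3=18
after add $t5, $t5, 3: $t5=17+3=20
cmp $t5, 23  (cmp 20,23)
blt L0: taken
after add $t2, $t2, 3: $t2=18+3=21
after add $t5, $t5, 3: $t5=20+3=23
cmp $t5, 23  (cmp 23,23)
blt L0: not taken
after srl $t2, $t2, 4: $t2=21>>4=1
halt.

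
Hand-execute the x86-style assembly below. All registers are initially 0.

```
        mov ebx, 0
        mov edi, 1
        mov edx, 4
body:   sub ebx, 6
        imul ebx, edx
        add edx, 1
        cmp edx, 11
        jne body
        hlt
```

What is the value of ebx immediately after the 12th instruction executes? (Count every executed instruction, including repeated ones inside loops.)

ebx=0
edi=1
edx=4
ebx=0-6=-6
ebx=(-6)*4=-24
edx=4+1=5
cmp edx, 11  (cmp 5,11)
jne body: taken
ebx=(-24)-6=-30
ebx=(-30)*5=-150
edx=5+1=6
cmp edx, 11  (cmp 6,11)
After step 12: ebx = -150.

-150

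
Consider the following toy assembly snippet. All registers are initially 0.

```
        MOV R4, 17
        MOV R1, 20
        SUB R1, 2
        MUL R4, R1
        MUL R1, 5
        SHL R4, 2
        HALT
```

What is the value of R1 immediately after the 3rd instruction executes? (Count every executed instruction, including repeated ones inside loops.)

18

R4=17
R1=20
R1=20-2=18
After step 3: R1 = 18.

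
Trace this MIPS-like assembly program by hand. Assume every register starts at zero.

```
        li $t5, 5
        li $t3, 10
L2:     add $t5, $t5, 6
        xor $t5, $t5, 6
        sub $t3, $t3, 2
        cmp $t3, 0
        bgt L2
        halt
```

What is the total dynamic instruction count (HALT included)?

28

li $t5, 5 → $t5=5
li $t3, 10 → $t3=10
add $t5, $t5, 6 → $t5=5+6=11
xor $t5, $t5, 6 → $t5=11^6=13
sub $t3, $t3, 2 → $t3=10-2=8
cmp $t3, 0  (cmp 8,0)
bgt L2: taken
add $t5, $t5, 6 → $t5=13+6=19
xor $t5, $t5, 6 → $t5=19^6=21
sub $t3, $t3, 2 → $t3=8-2=6
cmp $t3, 0  (cmp 6,0)
bgt L2: taken
add $t5, $t5, 6 → $t5=21+6=27
xor $t5, $t5, 6 → $t5=27^6=29
sub $t3, $t3, 2 → $t3=6-2=4
cmp $t3, 0  (cmp 4,0)
bgt L2: taken
add $t5, $t5, 6 → $t5=29+6=35
xor $t5, $t5, 6 → $t5=35^6=37
sub $t3, $t3, 2 → $t3=4-2=2
cmp $t3, 0  (cmp 2,0)
bgt L2: taken
add $t5, $t5, 6 → $t5=37+6=43
xor $t5, $t5, 6 → $t5=43^6=45
sub $t3, $t3, 2 → $t3=2-2=0
cmp $t3, 0  (cmp 0,0)
bgt L2: not taken
halt.
Total executed instructions: 28.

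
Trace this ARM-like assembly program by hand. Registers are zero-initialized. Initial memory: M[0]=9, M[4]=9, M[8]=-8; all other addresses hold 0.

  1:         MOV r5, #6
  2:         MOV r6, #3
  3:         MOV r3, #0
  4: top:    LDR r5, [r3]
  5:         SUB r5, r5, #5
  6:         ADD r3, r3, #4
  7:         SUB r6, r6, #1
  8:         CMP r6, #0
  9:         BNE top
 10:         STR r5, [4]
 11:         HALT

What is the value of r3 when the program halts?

12

after MOV r5, #6: r5=6
after MOV r6, #3: r6=3
after MOV r3, #0: r3=0
after LDR r5, [r3]: r5=M[0]=9
after SUB r5, r5, #5: r5=9-5=4
after ADD r3, r3, #4: r3=0+4=4
after SUB r6, r6, #1: r6=3-1=2
CMP r6, #0  (cmp 2,0)
BNE top: taken
after LDR r5, [r3]: r5=M[4]=9
after SUB r5, r5, #5: r5=9-5=4
after ADD r3, r3, #4: r3=4+4=8
after SUB r6, r6, #1: r6=2-1=1
CMP r6, #0  (cmp 1,0)
BNE top: taken
after LDR r5, [r3]: r5=M[8]=-8
after SUB r5, r5, #5: r5=(-8)-5=-13
after ADD r3, r3, #4: r3=8+4=12
after SUB r6, r6, #1: r6=1-1=0
CMP r6, #0  (cmp 0,0)
BNE top: not taken
STR r5, [4] → M[4]=-13
halt.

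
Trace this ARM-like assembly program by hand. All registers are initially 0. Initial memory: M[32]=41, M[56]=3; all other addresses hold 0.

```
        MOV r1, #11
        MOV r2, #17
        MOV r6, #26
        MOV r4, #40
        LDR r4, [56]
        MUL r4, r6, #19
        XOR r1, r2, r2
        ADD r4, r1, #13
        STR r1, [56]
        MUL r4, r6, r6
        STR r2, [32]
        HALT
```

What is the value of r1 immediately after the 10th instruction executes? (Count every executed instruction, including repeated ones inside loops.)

after MOV r1, #11: r1=11
after MOV r2, #17: r2=17
after MOV r6, #26: r6=26
after MOV r4, #40: r4=40
after LDR r4, [56]: r4=M[56]=3
after MUL r4, r6, #19: r4=26*19=494
after XOR r1, r2, r2: r1=17^17=0
after ADD r4, r1, #13: r4=0+13=13
STR r1, [56] → M[56]=0
after MUL r4, r6, r6: r4=26*26=676
After step 10: r1 = 0.

0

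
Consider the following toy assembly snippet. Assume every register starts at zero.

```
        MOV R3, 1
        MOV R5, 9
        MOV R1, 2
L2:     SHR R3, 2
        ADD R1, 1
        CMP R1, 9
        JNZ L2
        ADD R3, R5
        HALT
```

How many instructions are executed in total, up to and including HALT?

after MOV R3, 1: R3=1
after MOV R5, 9: R5=9
after MOV R1, 2: R1=2
after SHR R3, 2: R3=1>>2=0
after ADD R1, 1: R1=2+1=3
CMP R1, 9  (cmp 3,9)
JNZ L2: taken
after SHR R3, 2: R3=0>>2=0
after ADD R1, 1: R1=3+1=4
CMP R1, 9  (cmp 4,9)
JNZ L2: taken
after SHR R3, 2: R3=0>>2=0
after ADD R1, 1: R1=4+1=5
CMP R1, 9  (cmp 5,9)
JNZ L2: taken
after SHR R3, 2: R3=0>>2=0
after ADD R1, 1: R1=5+1=6
CMP R1, 9  (cmp 6,9)
JNZ L2: taken
after SHR R3, 2: R3=0>>2=0
after ADD R1, 1: R1=6+1=7
CMP R1, 9  (cmp 7,9)
JNZ L2: taken
after SHR R3, 2: R3=0>>2=0
after ADD R1, 1: R1=7+1=8
CMP R1, 9  (cmp 8,9)
JNZ L2: taken
after SHR R3, 2: R3=0>>2=0
after ADD R1, 1: R1=8+1=9
CMP R1, 9  (cmp 9,9)
JNZ L2: not taken
after ADD R3, R5: R3=0+9=9
halt.
Total executed instructions: 33.

33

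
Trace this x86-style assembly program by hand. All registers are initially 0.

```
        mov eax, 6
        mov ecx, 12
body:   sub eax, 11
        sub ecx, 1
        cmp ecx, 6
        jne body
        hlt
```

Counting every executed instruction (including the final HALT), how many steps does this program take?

27

eax=6
ecx=12
eax=6-11=-5
ecx=12-1=11
cmp ecx, 6  (cmp 11,6)
jne body: taken
eax=(-5)-11=-16
ecx=11-1=10
cmp ecx, 6  (cmp 10,6)
jne body: taken
eax=(-16)-11=-27
ecx=10-1=9
cmp ecx, 6  (cmp 9,6)
jne body: taken
eax=(-27)-11=-38
ecx=9-1=8
cmp ecx, 6  (cmp 8,6)
jne body: taken
eax=(-38)-11=-49
ecx=8-1=7
cmp ecx, 6  (cmp 7,6)
jne body: taken
eax=(-49)-11=-60
ecx=7-1=6
cmp ecx, 6  (cmp 6,6)
jne body: not taken
halt.
Total executed instructions: 27.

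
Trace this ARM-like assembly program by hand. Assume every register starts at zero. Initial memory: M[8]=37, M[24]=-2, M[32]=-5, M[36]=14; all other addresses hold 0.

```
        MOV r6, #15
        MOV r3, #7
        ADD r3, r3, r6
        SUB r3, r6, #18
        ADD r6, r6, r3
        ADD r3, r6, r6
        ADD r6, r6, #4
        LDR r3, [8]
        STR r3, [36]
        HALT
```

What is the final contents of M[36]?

37

after MOV r6, #15: r6=15
after MOV r3, #7: r3=7
after ADD r3, r3, r6: r3=7+15=22
after SUB r3, r6, #18: r3=15-18=-3
after ADD r6, r6, r3: r6=15+(-3)=12
after ADD r3, r6, r6: r3=12+12=24
after ADD r6, r6, #4: r6=12+4=16
after LDR r3, [8]: r3=M[8]=37
STR r3, [36] → M[36]=37
halt.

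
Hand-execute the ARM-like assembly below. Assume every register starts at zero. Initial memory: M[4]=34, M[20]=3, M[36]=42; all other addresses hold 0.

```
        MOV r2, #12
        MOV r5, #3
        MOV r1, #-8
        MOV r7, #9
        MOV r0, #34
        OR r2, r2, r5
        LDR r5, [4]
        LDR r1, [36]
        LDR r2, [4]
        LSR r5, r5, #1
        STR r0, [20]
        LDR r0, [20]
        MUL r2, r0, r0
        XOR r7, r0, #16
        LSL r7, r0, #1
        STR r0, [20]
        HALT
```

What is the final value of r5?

MOV r2, #12 → r2=12
MOV r5, #3 → r5=3
MOV r1, #-8 → r1=-8
MOV r7, #9 → r7=9
MOV r0, #34 → r0=34
OR r2, r2, r5 → r2=12|3=15
LDR r5, [4] → r5=M[4]=34
LDR r1, [36] → r1=M[36]=42
LDR r2, [4] → r2=M[4]=34
LSR r5, r5, #1 → r5=34>>1=17
STR r0, [20] → M[20]=34
LDR r0, [20] → r0=M[20]=34
MUL r2, r0, r0 → r2=34*34=1156
XOR r7, r0, #16 → r7=34^16=50
LSL r7, r0, #1 → r7=34<<1=68
STR r0, [20] → M[20]=34
halt.

17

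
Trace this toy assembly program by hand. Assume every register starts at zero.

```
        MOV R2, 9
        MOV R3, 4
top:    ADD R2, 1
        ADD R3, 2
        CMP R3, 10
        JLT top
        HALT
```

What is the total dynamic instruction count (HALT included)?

after MOV R2, 9: R2=9
after MOV R3, 4: R3=4
after ADD R2, 1: R2=9+1=10
after ADD R3, 2: R3=4+2=6
CMP R3, 10  (cmp 6,10)
JLT top: taken
after ADD R2, 1: R2=10+1=11
after ADD R3, 2: R3=6+2=8
CMP R3, 10  (cmp 8,10)
JLT top: taken
after ADD R2, 1: R2=11+1=12
after ADD R3, 2: R3=8+2=10
CMP R3, 10  (cmp 10,10)
JLT top: not taken
halt.
Total executed instructions: 15.

15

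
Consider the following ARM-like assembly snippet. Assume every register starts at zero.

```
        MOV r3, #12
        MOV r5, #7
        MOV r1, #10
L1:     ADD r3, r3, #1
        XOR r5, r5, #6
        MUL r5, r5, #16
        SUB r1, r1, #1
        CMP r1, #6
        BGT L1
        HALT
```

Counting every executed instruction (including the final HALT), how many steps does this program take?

28

MOV r3, #12 → r3=12
MOV r5, #7 → r5=7
MOV r1, #10 → r1=10
ADD r3, r3, #1 → r3=12+1=13
XOR r5, r5, #6 → r5=7^6=1
MUL r5, r5, #16 → r5=1*16=16
SUB r1, r1, #1 → r1=10-1=9
CMP r1, #6  (cmp 9,6)
BGT L1: taken
ADD r3, r3, #1 → r3=13+1=14
XOR r5, r5, #6 → r5=16^6=22
MUL r5, r5, #16 → r5=22*16=352
SUB r1, r1, #1 → r1=9-1=8
CMP r1, #6  (cmp 8,6)
BGT L1: taken
ADD r3, r3, #1 → r3=14+1=15
XOR r5, r5, #6 → r5=352^6=358
MUL r5, r5, #16 → r5=358*16=5728
SUB r1, r1, #1 → r1=8-1=7
CMP r1, #6  (cmp 7,6)
BGT L1: taken
ADD r3, r3, #1 → r3=15+1=16
XOR r5, r5, #6 → r5=5728^6=5734
MUL r5, r5, #16 → r5=5734*16=91744
SUB r1, r1, #1 → r1=7-1=6
CMP r1, #6  (cmp 6,6)
BGT L1: not taken
halt.
Total executed instructions: 28.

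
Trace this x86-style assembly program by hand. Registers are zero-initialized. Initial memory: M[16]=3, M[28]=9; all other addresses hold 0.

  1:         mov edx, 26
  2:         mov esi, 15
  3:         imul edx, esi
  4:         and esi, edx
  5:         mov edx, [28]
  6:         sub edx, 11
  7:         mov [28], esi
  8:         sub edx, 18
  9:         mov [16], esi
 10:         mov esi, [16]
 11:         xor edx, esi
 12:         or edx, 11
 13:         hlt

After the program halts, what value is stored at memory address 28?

6

mov edx, 26 → edx=26
mov esi, 15 → esi=15
imul edx, esi → edx=26*15=390
and esi, edx → esi=15&390=6
mov edx, [28] → edx=M[28]=9
sub edx, 11 → edx=9-11=-2
mov [28], esi → M[28]=6
sub edx, 18 → edx=(-2)-18=-20
mov [16], esi → M[16]=6
mov esi, [16] → esi=M[16]=6
xor edx, esi → edx=(-20)^6=-22
or edx, 11 → edx=(-22)|11=-21
halt.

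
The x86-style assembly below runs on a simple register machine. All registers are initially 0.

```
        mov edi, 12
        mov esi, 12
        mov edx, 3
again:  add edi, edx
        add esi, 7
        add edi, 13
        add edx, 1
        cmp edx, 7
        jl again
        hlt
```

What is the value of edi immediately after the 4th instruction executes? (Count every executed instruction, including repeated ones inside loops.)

15

mov edi, 12 → edi=12
mov esi, 12 → esi=12
mov edx, 3 → edx=3
add edi, edx → edi=12+3=15
After step 4: edi = 15.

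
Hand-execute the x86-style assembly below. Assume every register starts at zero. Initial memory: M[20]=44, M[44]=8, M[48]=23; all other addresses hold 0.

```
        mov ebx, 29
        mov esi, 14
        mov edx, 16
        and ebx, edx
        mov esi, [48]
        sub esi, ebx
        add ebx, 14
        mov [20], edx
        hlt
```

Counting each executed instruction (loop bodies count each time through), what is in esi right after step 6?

7

ebx=29
esi=14
edx=16
ebx=29&16=16
esi=M[48]=23
esi=23-16=7
After step 6: esi = 7.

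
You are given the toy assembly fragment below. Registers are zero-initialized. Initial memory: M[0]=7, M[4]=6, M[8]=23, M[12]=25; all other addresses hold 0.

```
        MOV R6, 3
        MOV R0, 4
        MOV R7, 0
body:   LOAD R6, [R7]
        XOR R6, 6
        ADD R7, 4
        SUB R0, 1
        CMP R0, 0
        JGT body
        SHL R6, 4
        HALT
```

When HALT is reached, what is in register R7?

MOV R6, 3 → R6=3
MOV R0, 4 → R0=4
MOV R7, 0 → R7=0
LOAD R6, [R7] → R6=M[0]=7
XOR R6, 6 → R6=7^6=1
ADD R7, 4 → R7=0+4=4
SUB R0, 1 → R0=4-1=3
CMP R0, 0  (cmp 3,0)
JGT body: taken
LOAD R6, [R7] → R6=M[4]=6
XOR R6, 6 → R6=6^6=0
ADD R7, 4 → R7=4+4=8
SUB R0, 1 → R0=3-1=2
CMP R0, 0  (cmp 2,0)
JGT body: taken
LOAD R6, [R7] → R6=M[8]=23
XOR R6, 6 → R6=23^6=17
ADD R7, 4 → R7=8+4=12
SUB R0, 1 → R0=2-1=1
CMP R0, 0  (cmp 1,0)
JGT body: taken
LOAD R6, [R7] → R6=M[12]=25
XOR R6, 6 → R6=25^6=31
ADD R7, 4 → R7=12+4=16
SUB R0, 1 → R0=1-1=0
CMP R0, 0  (cmp 0,0)
JGT body: not taken
SHL R6, 4 → R6=31<<4=496
halt.

16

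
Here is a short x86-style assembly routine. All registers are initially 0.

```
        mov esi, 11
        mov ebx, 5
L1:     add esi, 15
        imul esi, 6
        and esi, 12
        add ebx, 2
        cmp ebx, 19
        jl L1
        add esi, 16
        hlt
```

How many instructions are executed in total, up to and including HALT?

esi=11
ebx=5
esi=11+15=26
esi=26*6=156
esi=156&12=12
ebx=5+2=7
cmp ebx, 19  (cmp 7,19)
jl L1: taken
esi=12+15=27
esi=27*6=162
esi=162&12=0
ebx=7+2=9
cmp ebx, 19  (cmp 9,19)
jl L1: taken
esi=0+15=15
esi=15*6=90
esi=90&12=8
ebx=9+2=11
cmp ebx, 19  (cmp 11,19)
jl L1: taken
esi=8+15=23
esi=23*6=138
esi=138&12=8
ebx=11+2=13
cmp ebx, 19  (cmp 13,19)
jl L1: taken
esi=8+15=23
esi=23*6=138
esi=138&12=8
ebx=13+2=15
cmp ebx, 19  (cmp 15,19)
jl L1: taken
esi=8+15=23
esi=23*6=138
esi=138&12=8
ebx=15+2=17
cmp ebx, 19  (cmp 17,19)
jl L1: taken
esi=8+15=23
esi=23*6=138
esi=138&12=8
ebx=17+2=19
cmp ebx, 19  (cmp 19,19)
jl L1: not taken
esi=8+16=24
halt.
Total executed instructions: 46.

46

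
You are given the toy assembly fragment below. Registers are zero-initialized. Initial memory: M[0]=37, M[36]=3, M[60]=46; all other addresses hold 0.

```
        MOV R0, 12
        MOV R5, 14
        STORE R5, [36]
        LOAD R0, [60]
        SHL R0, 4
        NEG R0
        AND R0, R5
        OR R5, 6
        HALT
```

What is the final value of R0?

MOV R0, 12 → R0=12
MOV R5, 14 → R5=14
STORE R5, [36] → M[36]=14
LOAD R0, [60] → R0=M[60]=46
SHL R0, 4 → R0=46<<4=736
NEG R0 → R0=-(736)=-736
AND R0, R5 → R0=(-736)&14=0
OR R5, 6 → R5=14|6=14
halt.

0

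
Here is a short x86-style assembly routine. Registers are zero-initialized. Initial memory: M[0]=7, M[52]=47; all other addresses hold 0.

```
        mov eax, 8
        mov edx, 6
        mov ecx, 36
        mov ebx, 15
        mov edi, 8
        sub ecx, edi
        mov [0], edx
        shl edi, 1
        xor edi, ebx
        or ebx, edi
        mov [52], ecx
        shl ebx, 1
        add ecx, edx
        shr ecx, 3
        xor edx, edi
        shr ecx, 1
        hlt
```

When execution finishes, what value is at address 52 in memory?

28

eax=8
edx=6
ecx=36
ebx=15
edi=8
ecx=36-8=28
mov [0], edx → M[0]=6
edi=8<<1=16
edi=16^15=31
ebx=15|31=31
mov [52], ecx → M[52]=28
ebx=31<<1=62
ecx=28+6=34
ecx=34>>3=4
edx=6^31=25
ecx=4>>1=2
halt.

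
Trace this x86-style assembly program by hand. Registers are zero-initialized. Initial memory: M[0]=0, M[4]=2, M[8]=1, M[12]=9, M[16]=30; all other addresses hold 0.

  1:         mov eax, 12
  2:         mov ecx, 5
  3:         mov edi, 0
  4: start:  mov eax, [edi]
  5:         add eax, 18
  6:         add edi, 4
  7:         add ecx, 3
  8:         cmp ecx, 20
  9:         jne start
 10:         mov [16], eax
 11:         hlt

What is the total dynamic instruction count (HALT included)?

after mov eax, 12: eax=12
after mov ecx, 5: ecx=5
after mov edi, 0: edi=0
after mov eax, [edi]: eax=M[0]=0
after add eax, 18: eax=0+18=18
after add edi, 4: edi=0+4=4
after add ecx, 3: ecx=5+3=8
cmp ecx, 20  (cmp 8,20)
jne start: taken
after mov eax, [edi]: eax=M[4]=2
after add eax, 18: eax=2+18=20
after add edi, 4: edi=4+4=8
after add ecx, 3: ecx=8+3=11
cmp ecx, 20  (cmp 11,20)
jne start: taken
after mov eax, [edi]: eax=M[8]=1
after add eax, 18: eax=1+18=19
after add edi, 4: edi=8+4=12
after add ecx, 3: ecx=11+3=14
cmp ecx, 20  (cmp 14,20)
jne start: taken
after mov eax, [edi]: eax=M[12]=9
after add eax, 18: eax=9+18=27
after add edi, 4: edi=12+4=16
after add ecx, 3: ecx=14+3=17
cmp ecx, 20  (cmp 17,20)
jne start: taken
after mov eax, [edi]: eax=M[16]=30
after add eax, 18: eax=30+18=48
after add edi, 4: edi=16+4=20
after add ecx, 3: ecx=17+3=20
cmp ecx, 20  (cmp 20,20)
jne start: not taken
mov [16], eax → M[16]=48
halt.
Total executed instructions: 35.

35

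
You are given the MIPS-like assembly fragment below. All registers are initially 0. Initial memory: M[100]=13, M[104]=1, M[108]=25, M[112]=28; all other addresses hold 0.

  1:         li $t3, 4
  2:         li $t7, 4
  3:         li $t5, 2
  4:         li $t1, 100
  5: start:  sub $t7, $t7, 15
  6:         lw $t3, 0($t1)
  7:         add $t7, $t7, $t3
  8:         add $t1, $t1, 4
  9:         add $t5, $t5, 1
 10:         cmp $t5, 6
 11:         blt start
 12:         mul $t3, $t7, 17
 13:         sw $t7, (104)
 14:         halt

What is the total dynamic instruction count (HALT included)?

35

$t3=4
$t7=4
$t5=2
$t1=100
$t7=4-15=-11
$t3=M[100]=13
$t7=(-11)+13=2
$t1=100+4=104
$t5=2+1=3
cmp $t5, 6  (cmp 3,6)
blt start: taken
$t7=2-15=-13
$t3=M[104]=1
$t7=(-13)+1=-12
$t1=104+4=108
$t5=3+1=4
cmp $t5, 6  (cmp 4,6)
blt start: taken
$t7=(-12)-15=-27
$t3=M[108]=25
$t7=(-27)+25=-2
$t1=108+4=112
$t5=4+1=5
cmp $t5, 6  (cmp 5,6)
blt start: taken
$t7=(-2)-15=-17
$t3=M[112]=28
$t7=(-17)+28=11
$t1=112+4=116
$t5=5+1=6
cmp $t5, 6  (cmp 6,6)
blt start: not taken
$t3=11*17=187
sw $t7, (104) → M[104]=11
halt.
Total executed instructions: 35.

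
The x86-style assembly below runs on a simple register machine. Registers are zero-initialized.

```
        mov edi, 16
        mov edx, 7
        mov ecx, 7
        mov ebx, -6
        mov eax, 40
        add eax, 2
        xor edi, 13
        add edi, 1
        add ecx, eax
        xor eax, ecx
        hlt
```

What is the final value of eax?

27

after mov edi, 16: edi=16
after mov edx, 7: edx=7
after mov ecx, 7: ecx=7
after mov ebx, -6: ebx=-6
after mov eax, 40: eax=40
after add eax, 2: eax=40+2=42
after xor edi, 13: edi=16^13=29
after add edi, 1: edi=29+1=30
after add ecx, eax: ecx=7+42=49
after xor eax, ecx: eax=42^49=27
halt.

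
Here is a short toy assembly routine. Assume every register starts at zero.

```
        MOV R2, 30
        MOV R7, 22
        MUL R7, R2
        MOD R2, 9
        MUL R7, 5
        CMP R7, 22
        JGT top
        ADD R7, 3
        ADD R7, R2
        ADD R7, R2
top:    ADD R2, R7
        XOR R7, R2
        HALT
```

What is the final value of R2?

R2=30
R7=22
R7=22*30=660
R2=30%9=3
R7=660*5=3300
CMP R7, 22  (cmp 3300,22)
JGT top: taken
R2=3+3300=3303
R7=3300^3303=3
halt.

3303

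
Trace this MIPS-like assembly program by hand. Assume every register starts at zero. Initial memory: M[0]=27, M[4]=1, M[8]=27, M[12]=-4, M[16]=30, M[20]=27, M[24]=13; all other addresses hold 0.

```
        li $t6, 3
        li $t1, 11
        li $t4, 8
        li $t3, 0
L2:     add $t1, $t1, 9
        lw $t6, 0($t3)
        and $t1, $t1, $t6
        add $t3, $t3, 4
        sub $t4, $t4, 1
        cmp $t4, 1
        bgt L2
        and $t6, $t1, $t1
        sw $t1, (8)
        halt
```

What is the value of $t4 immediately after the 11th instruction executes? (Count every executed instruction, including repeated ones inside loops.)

after li $t6, 3: $t6=3
after li $t1, 11: $t1=11
after li $t4, 8: $t4=8
after li $t3, 0: $t3=0
after add $t1, $t1, 9: $t1=11+9=20
after lw $t6, 0($t3): $t6=M[0]=27
after and $t1, $t1, $t6: $t1=20&27=16
after add $t3, $t3, 4: $t3=0+4=4
after sub $t4, $t4, 1: $t4=8-1=7
cmp $t4, 1  (cmp 7,1)
bgt L2: taken
After step 11: $t4 = 7.

7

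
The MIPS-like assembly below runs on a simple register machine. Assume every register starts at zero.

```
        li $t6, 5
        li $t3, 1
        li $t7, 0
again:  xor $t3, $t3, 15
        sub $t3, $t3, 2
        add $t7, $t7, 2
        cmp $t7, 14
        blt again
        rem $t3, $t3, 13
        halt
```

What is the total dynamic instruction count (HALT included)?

after li $t6, 5: $t6=5
after li $t3, 1: $t3=1
after li $t7, 0: $t7=0
after xor $t3, $t3, 15: $t3=1^15=14
after sub $t3, $t3, 2: $t3=14-2=12
after add $t7, $t7, 2: $t7=0+2=2
cmp $t7, 14  (cmp 2,14)
blt again: taken
after xor $t3, $t3, 15: $t3=12^15=3
after sub $t3, $t3, 2: $t3=3-2=1
after add $t7, $t7, 2: $t7=2+2=4
cmp $t7, 14  (cmp 4,14)
blt again: taken
after xor $t3, $t3, 15: $t3=1^15=14
after sub $t3, $t3, 2: $t3=14-2=12
after add $t7, $t7, 2: $t7=4+2=6
cmp $t7, 14  (cmp 6,14)
blt again: taken
after xor $t3, $t3, 15: $t3=12^15=3
after sub $t3, $t3, 2: $t3=3-2=1
after add $t7, $t7, 2: $t7=6+2=8
cmp $t7, 14  (cmp 8,14)
blt again: taken
after xor $t3, $t3, 15: $t3=1^15=14
after sub $t3, $t3, 2: $t3=14-2=12
after add $t7, $t7, 2: $t7=8+2=10
cmp $t7, 14  (cmp 10,14)
blt again: taken
after xor $t3, $t3, 15: $t3=12^15=3
after sub $t3, $t3, 2: $t3=3-2=1
after add $t7, $t7, 2: $t7=10+2=12
cmp $t7, 14  (cmp 12,14)
blt again: taken
after xor $t3, $t3, 15: $t3=1^15=14
after sub $t3, $t3, 2: $t3=14-2=12
after add $t7, $t7, 2: $t7=12+2=14
cmp $t7, 14  (cmp 14,14)
blt again: not taken
after rem $t3, $t3, 13: $t3=12%13=12
halt.
Total executed instructions: 40.

40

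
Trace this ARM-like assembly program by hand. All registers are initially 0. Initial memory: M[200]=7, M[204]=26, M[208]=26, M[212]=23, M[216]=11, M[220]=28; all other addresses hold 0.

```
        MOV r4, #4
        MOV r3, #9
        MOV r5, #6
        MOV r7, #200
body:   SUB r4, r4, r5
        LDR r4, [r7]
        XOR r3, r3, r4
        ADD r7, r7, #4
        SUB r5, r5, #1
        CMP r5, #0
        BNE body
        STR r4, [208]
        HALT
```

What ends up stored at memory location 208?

MOV r4, #4 → r4=4
MOV r3, #9 → r3=9
MOV r5, #6 → r5=6
MOV r7, #200 → r7=200
SUB r4, r4, r5 → r4=4-6=-2
LDR r4, [r7] → r4=M[200]=7
XOR r3, r3, r4 → r3=9^7=14
ADD r7, r7, #4 → r7=200+4=204
SUB r5, r5, #1 → r5=6-1=5
CMP r5, #0  (cmp 5,0)
BNE body: taken
SUB r4, r4, r5 → r4=7-5=2
LDR r4, [r7] → r4=M[204]=26
XOR r3, r3, r4 → r3=14^26=20
ADD r7, r7, #4 → r7=204+4=208
SUB r5, r5, #1 → r5=5-1=4
CMP r5, #0  (cmp 4,0)
BNE body: taken
SUB r4, r4, r5 → r4=26-4=22
LDR r4, [r7] → r4=M[208]=26
XOR r3, r3, r4 → r3=20^26=14
ADD r7, r7, #4 → r7=208+4=212
SUB r5, r5, #1 → r5=4-1=3
CMP r5, #0  (cmp 3,0)
BNE body: taken
SUB r4, r4, r5 → r4=26-3=23
LDR r4, [r7] → r4=M[212]=23
XOR r3, r3, r4 → r3=14^23=25
ADD r7, r7, #4 → r7=212+4=216
SUB r5, r5, #1 → r5=3-1=2
CMP r5, #0  (cmp 2,0)
BNE body: taken
SUB r4, r4, r5 → r4=23-2=21
LDR r4, [r7] → r4=M[216]=11
XOR r3, r3, r4 → r3=25^11=18
ADD r7, r7, #4 → r7=216+4=220
SUB r5, r5, #1 → r5=2-1=1
CMP r5, #0  (cmp 1,0)
BNE body: taken
SUB r4, r4, r5 → r4=11-1=10
LDR r4, [r7] → r4=M[220]=28
XOR r3, r3, r4 → r3=18^28=14
ADD r7, r7, #4 → r7=220+4=224
SUB r5, r5, #1 → r5=1-1=0
CMP r5, #0  (cmp 0,0)
BNE body: not taken
STR r4, [208] → M[208]=28
halt.

28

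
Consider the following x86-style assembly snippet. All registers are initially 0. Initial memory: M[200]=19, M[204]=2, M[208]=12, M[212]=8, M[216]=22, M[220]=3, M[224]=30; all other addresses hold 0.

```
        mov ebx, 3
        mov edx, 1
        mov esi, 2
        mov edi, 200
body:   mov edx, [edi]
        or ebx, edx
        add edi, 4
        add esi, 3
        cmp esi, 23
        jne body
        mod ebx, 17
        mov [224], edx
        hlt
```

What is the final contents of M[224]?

mov ebx, 3 → ebx=3
mov edx, 1 → edx=1
mov esi, 2 → esi=2
mov edi, 200 → edi=200
mov edx, [edi] → edx=M[200]=19
or ebx, edx → ebx=3|19=19
add edi, 4 → edi=200+4=204
add esi, 3 → esi=2+3=5
cmp esi, 23  (cmp 5,23)
jne body: taken
mov edx, [edi] → edx=M[204]=2
or ebx, edx → ebx=19|2=19
add edi, 4 → edi=204+4=208
add esi, 3 → esi=5+3=8
cmp esi, 23  (cmp 8,23)
jne body: taken
mov edx, [edi] → edx=M[208]=12
or ebx, edx → ebx=19|12=31
add edi, 4 → edi=208+4=212
add esi, 3 → esi=8+3=11
cmp esi, 23  (cmp 11,23)
jne body: taken
mov edx, [edi] → edx=M[212]=8
or ebx, edx → ebx=31|8=31
add edi, 4 → edi=212+4=216
add esi, 3 → esi=11+3=14
cmp esi, 23  (cmp 14,23)
jne body: taken
mov edx, [edi] → edx=M[216]=22
or ebx, edx → ebx=31|22=31
add edi, 4 → edi=216+4=220
add esi, 3 → esi=14+3=17
cmp esi, 23  (cmp 17,23)
jne body: taken
mov edx, [edi] → edx=M[220]=3
or ebx, edx → ebx=31|3=31
add edi, 4 → edi=220+4=224
add esi, 3 → esi=17+3=20
cmp esi, 23  (cmp 20,23)
jne body: taken
mov edx, [edi] → edx=M[224]=30
or ebx, edx → ebx=31|30=31
add edi, 4 → edi=224+4=228
add esi, 3 → esi=20+3=23
cmp esi, 23  (cmp 23,23)
jne body: not taken
mod ebx, 17 → ebx=31%17=14
mov [224], edx → M[224]=30
halt.

30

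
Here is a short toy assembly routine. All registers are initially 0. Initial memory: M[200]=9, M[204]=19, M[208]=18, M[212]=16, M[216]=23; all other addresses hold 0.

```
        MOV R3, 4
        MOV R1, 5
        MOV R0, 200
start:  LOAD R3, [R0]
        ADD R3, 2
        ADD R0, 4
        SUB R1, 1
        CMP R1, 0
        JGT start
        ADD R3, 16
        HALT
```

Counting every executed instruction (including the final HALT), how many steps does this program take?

R3=4
R1=5
R0=200
R3=M[200]=9
R3=9+2=11
R0=200+4=204
R1=5-1=4
CMP R1, 0  (cmp 4,0)
JGT start: taken
R3=M[204]=19
R3=19+2=21
R0=204+4=208
R1=4-1=3
CMP R1, 0  (cmp 3,0)
JGT start: taken
R3=M[208]=18
R3=18+2=20
R0=208+4=212
R1=3-1=2
CMP R1, 0  (cmp 2,0)
JGT start: taken
R3=M[212]=16
R3=16+2=18
R0=212+4=216
R1=2-1=1
CMP R1, 0  (cmp 1,0)
JGT start: taken
R3=M[216]=23
R3=23+2=25
R0=216+4=220
R1=1-1=0
CMP R1, 0  (cmp 0,0)
JGT start: not taken
R3=25+16=41
halt.
Total executed instructions: 35.

35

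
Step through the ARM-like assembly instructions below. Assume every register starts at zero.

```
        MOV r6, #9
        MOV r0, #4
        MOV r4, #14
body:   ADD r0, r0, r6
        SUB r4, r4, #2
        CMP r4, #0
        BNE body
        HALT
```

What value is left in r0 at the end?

r6=9
r0=4
r4=14
r0=4+9=13
r4=14-2=12
CMP r4, #0  (cmp 12,0)
BNE body: taken
r0=13+9=22
r4=12-2=10
CMP r4, #0  (cmp 10,0)
BNE body: taken
r0=22+9=31
r4=10-2=8
CMP r4, #0  (cmp 8,0)
BNE body: taken
r0=31+9=40
r4=8-2=6
CMP r4, #0  (cmp 6,0)
BNE body: taken
r0=40+9=49
r4=6-2=4
CMP r4, #0  (cmp 4,0)
BNE body: taken
r0=49+9=58
r4=4-2=2
CMP r4, #0  (cmp 2,0)
BNE body: taken
r0=58+9=67
r4=2-2=0
CMP r4, #0  (cmp 0,0)
BNE body: not taken
halt.

67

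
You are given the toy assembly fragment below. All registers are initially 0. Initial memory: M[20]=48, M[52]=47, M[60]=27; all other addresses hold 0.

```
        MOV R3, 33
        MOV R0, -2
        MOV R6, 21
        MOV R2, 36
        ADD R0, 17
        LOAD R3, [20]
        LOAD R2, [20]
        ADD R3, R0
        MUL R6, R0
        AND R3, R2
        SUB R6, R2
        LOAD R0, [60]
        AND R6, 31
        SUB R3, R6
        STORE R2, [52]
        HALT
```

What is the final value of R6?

MOV R3, 33 → R3=33
MOV R0, -2 → R0=-2
MOV R6, 21 → R6=21
MOV R2, 36 → R2=36
ADD R0, 17 → R0=(-2)+17=15
LOAD R3, [20] → R3=M[20]=48
LOAD R2, [20] → R2=M[20]=48
ADD R3, R0 → R3=48+15=63
MUL R6, R0 → R6=21*15=315
AND R3, R2 → R3=63&48=48
SUB R6, R2 → R6=315-48=267
LOAD R0, [60] → R0=M[60]=27
AND R6, 31 → R6=267&31=11
SUB R3, R6 → R3=48-11=37
STORE R2, [52] → M[52]=48
halt.

11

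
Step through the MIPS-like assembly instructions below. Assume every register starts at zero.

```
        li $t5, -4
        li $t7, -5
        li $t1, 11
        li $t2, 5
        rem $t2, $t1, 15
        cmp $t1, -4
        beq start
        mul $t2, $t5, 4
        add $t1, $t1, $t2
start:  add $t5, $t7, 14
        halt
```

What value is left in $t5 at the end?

9

li $t5, -4 → $t5=-4
li $t7, -5 → $t7=-5
li $t1, 11 → $t1=11
li $t2, 5 → $t2=5
rem $t2, $t1, 15 → $t2=11%15=11
cmp $t1, -4  (cmp 11,-4)
beq start: not taken
mul $t2, $t5, 4 → $t2=(-4)*4=-16
add $t1, $t1, $t2 → $t1=11+(-16)=-5
add $t5, $t7, 14 → $t5=(-5)+14=9
halt.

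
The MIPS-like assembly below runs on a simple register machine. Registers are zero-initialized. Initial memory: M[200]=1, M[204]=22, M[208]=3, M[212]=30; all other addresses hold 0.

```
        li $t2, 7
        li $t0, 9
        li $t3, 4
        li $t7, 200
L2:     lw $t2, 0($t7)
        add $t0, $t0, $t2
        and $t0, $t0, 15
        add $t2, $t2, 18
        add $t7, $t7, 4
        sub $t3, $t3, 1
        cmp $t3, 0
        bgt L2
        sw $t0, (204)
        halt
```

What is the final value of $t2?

after li $t2, 7: $t2=7
after li $t0, 9: $t0=9
after li $t3, 4: $t3=4
after li $t7, 200: $t7=200
after lw $t2, 0($t7): $t2=M[200]=1
after add $t0, $t0, $t2: $t0=9+1=10
after and $t0, $t0, 15: $t0=10&15=10
after add $t2, $t2, 18: $t2=1+18=19
after add $t7, $t7, 4: $t7=200+4=204
after sub $t3, $t3, 1: $t3=4-1=3
cmp $t3, 0  (cmp 3,0)
bgt L2: taken
after lw $t2, 0($t7): $t2=M[204]=22
after add $t0, $t0, $t2: $t0=10+22=32
after and $t0, $t0, 15: $t0=32&15=0
after add $t2, $t2, 18: $t2=22+18=40
after add $t7, $t7, 4: $t7=204+4=208
after sub $t3, $t3, 1: $t3=3-1=2
cmp $t3, 0  (cmp 2,0)
bgt L2: taken
after lw $t2, 0($t7): $t2=M[208]=3
after add $t0, $t0, $t2: $t0=0+3=3
after and $t0, $t0, 15: $t0=3&15=3
after add $t2, $t2, 18: $t2=3+18=21
after add $t7, $t7, 4: $t7=208+4=212
after sub $t3, $t3, 1: $t3=2-1=1
cmp $t3, 0  (cmp 1,0)
bgt L2: taken
after lw $t2, 0($t7): $t2=M[212]=30
after add $t0, $t0, $t2: $t0=3+30=33
after and $t0, $t0, 15: $t0=33&15=1
after add $t2, $t2, 18: $t2=30+18=48
after add $t7, $t7, 4: $t7=212+4=216
after sub $t3, $t3, 1: $t3=1-1=0
cmp $t3, 0  (cmp 0,0)
bgt L2: not taken
sw $t0, (204) → M[204]=1
halt.

48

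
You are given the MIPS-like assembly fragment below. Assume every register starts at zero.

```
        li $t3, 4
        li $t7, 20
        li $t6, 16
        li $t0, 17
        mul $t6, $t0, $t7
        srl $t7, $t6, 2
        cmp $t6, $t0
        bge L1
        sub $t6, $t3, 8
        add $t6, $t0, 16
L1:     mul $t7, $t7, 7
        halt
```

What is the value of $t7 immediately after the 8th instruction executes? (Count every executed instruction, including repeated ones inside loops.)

after li $t3, 4: $t3=4
after li $t7, 20: $t7=20
after li $t6, 16: $t6=16
after li $t0, 17: $t0=17
after mul $t6, $t0, $t7: $t6=17*20=340
after srl $t7, $t6, 2: $t7=340>>2=85
cmp $t6, $t0  (cmp 340,17)
bge L1: taken
After step 8: $t7 = 85.

85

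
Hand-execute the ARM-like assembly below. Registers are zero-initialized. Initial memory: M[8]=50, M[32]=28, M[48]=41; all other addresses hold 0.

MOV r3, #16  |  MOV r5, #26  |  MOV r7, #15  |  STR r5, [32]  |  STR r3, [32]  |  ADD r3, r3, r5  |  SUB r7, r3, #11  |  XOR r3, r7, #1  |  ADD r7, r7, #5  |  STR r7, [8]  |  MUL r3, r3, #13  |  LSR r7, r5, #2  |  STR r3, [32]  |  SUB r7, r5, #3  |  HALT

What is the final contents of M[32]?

after MOV r3, #16: r3=16
after MOV r5, #26: r5=26
after MOV r7, #15: r7=15
STR r5, [32] → M[32]=26
STR r3, [32] → M[32]=16
after ADD r3, r3, r5: r3=16+26=42
after SUB r7, r3, #11: r7=42-11=31
after XOR r3, r7, #1: r3=31^1=30
after ADD r7, r7, #5: r7=31+5=36
STR r7, [8] → M[8]=36
after MUL r3, r3, #13: r3=30*13=390
after LSR r7, r5, #2: r7=26>>2=6
STR r3, [32] → M[32]=390
after SUB r7, r5, #3: r7=26-3=23
halt.

390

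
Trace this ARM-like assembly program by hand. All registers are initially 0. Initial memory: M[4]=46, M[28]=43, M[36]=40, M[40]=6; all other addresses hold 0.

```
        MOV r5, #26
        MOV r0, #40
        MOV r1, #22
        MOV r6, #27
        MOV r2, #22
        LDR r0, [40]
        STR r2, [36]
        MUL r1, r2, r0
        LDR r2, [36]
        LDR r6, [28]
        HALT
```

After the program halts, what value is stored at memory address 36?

22

after MOV r5, #26: r5=26
after MOV r0, #40: r0=40
after MOV r1, #22: r1=22
after MOV r6, #27: r6=27
after MOV r2, #22: r2=22
after LDR r0, [40]: r0=M[40]=6
STR r2, [36] → M[36]=22
after MUL r1, r2, r0: r1=22*6=132
after LDR r2, [36]: r2=M[36]=22
after LDR r6, [28]: r6=M[28]=43
halt.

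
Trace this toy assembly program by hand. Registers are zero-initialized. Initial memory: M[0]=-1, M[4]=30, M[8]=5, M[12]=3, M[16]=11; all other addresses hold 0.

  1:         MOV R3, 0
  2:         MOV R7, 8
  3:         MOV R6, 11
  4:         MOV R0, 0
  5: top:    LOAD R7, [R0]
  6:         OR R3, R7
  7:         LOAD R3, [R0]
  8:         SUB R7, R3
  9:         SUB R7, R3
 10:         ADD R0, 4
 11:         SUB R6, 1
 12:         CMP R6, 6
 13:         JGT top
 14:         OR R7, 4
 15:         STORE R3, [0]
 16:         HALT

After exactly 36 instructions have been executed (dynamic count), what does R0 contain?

R3=0
R7=8
R6=11
R0=0
R7=M[0]=-1
R3=0|(-1)=-1
R3=M[0]=-1
R7=(-1)-(-1)=0
R7=0-(-1)=1
R0=0+4=4
R6=11-1=10
CMP R6, 6  (cmp 10,6)
JGT top: taken
R7=M[4]=30
R3=(-1)|30=-1
R3=M[4]=30
R7=30-30=0
R7=0-30=-30
R0=4+4=8
R6=10-1=9
CMP R6, 6  (cmp 9,6)
JGT top: taken
R7=M[8]=5
R3=30|5=31
R3=M[8]=5
R7=5-5=0
R7=0-5=-5
R0=8+4=12
R6=9-1=8
CMP R6, 6  (cmp 8,6)
JGT top: taken
R7=M[12]=3
R3=5|3=7
R3=M[12]=3
R7=3-3=0
R7=0-3=-3
After step 36: R0 = 12.

12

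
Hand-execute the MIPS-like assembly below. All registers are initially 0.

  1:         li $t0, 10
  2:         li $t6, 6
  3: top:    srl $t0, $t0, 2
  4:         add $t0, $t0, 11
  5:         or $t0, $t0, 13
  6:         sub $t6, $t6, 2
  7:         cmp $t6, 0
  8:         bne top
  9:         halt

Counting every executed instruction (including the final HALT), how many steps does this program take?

21

li $t0, 10 → $t0=10
li $t6, 6 → $t6=6
srl $t0, $t0, 2 → $t0=10>>2=2
add $t0, $t0, 11 → $t0=2+11=13
or $t0, $t0, 13 → $t0=13|13=13
sub $t6, $t6, 2 → $t6=6-2=4
cmp $t6, 0  (cmp 4,0)
bne top: taken
srl $t0, $t0, 2 → $t0=13>>2=3
add $t0, $t0, 11 → $t0=3+11=14
or $t0, $t0, 13 → $t0=14|13=15
sub $t6, $t6, 2 → $t6=4-2=2
cmp $t6, 0  (cmp 2,0)
bne top: taken
srl $t0, $t0, 2 → $t0=15>>2=3
add $t0, $t0, 11 → $t0=3+11=14
or $t0, $t0, 13 → $t0=14|13=15
sub $t6, $t6, 2 → $t6=2-2=0
cmp $t6, 0  (cmp 0,0)
bne top: not taken
halt.
Total executed instructions: 21.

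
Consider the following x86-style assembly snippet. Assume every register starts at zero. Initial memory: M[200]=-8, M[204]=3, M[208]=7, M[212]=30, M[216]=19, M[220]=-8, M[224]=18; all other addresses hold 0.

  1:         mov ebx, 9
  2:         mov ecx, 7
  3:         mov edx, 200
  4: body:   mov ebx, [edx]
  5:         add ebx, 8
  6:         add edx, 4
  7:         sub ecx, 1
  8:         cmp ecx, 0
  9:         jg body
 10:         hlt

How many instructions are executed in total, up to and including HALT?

46

mov ebx, 9 → ebx=9
mov ecx, 7 → ecx=7
mov edx, 200 → edx=200
mov ebx, [edx] → ebx=M[200]=-8
add ebx, 8 → ebx=(-8)+8=0
add edx, 4 → edx=200+4=204
sub ecx, 1 → ecx=7-1=6
cmp ecx, 0  (cmp 6,0)
jg body: taken
mov ebx, [edx] → ebx=M[204]=3
add ebx, 8 → ebx=3+8=11
add edx, 4 → edx=204+4=208
sub ecx, 1 → ecx=6-1=5
cmp ecx, 0  (cmp 5,0)
jg body: taken
mov ebx, [edx] → ebx=M[208]=7
add ebx, 8 → ebx=7+8=15
add edx, 4 → edx=208+4=212
sub ecx, 1 → ecx=5-1=4
cmp ecx, 0  (cmp 4,0)
jg body: taken
mov ebx, [edx] → ebx=M[212]=30
add ebx, 8 → ebx=30+8=38
add edx, 4 → edx=212+4=216
sub ecx, 1 → ecx=4-1=3
cmp ecx, 0  (cmp 3,0)
jg body: taken
mov ebx, [edx] → ebx=M[216]=19
add ebx, 8 → ebx=19+8=27
add edx, 4 → edx=216+4=220
sub ecx, 1 → ecx=3-1=2
cmp ecx, 0  (cmp 2,0)
jg body: taken
mov ebx, [edx] → ebx=M[220]=-8
add ebx, 8 → ebx=(-8)+8=0
add edx, 4 → edx=220+4=224
sub ecx, 1 → ecx=2-1=1
cmp ecx, 0  (cmp 1,0)
jg body: taken
mov ebx, [edx] → ebx=M[224]=18
add ebx, 8 → ebx=18+8=26
add edx, 4 → edx=224+4=228
sub ecx, 1 → ecx=1-1=0
cmp ecx, 0  (cmp 0,0)
jg body: not taken
halt.
Total executed instructions: 46.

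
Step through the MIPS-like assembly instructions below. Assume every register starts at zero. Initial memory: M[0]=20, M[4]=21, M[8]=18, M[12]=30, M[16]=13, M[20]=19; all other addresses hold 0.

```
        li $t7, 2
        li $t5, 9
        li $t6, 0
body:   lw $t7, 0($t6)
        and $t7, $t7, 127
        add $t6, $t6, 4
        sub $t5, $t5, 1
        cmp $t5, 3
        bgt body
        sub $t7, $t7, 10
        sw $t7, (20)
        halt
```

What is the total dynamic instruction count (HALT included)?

$t7=2
$t5=9
$t6=0
$t7=M[0]=20
$t7=20&127=20
$t6=0+4=4
$t5=9-1=8
cmp $t5, 3  (cmp 8,3)
bgt body: taken
$t7=M[4]=21
$t7=21&127=21
$t6=4+4=8
$t5=8-1=7
cmp $t5, 3  (cmp 7,3)
bgt body: taken
$t7=M[8]=18
$t7=18&127=18
$t6=8+4=12
$t5=7-1=6
cmp $t5, 3  (cmp 6,3)
bgt body: taken
$t7=M[12]=30
$t7=30&127=30
$t6=12+4=16
$t5=6-1=5
cmp $t5, 3  (cmp 5,3)
bgt body: taken
$t7=M[16]=13
$t7=13&127=13
$t6=16+4=20
$t5=5-1=4
cmp $t5, 3  (cmp 4,3)
bgt body: taken
$t7=M[20]=19
$t7=19&127=19
$t6=20+4=24
$t5=4-1=3
cmp $t5, 3  (cmp 3,3)
bgt body: not taken
$t7=19-10=9
sw $t7, (20) → M[20]=9
halt.
Total executed instructions: 42.

42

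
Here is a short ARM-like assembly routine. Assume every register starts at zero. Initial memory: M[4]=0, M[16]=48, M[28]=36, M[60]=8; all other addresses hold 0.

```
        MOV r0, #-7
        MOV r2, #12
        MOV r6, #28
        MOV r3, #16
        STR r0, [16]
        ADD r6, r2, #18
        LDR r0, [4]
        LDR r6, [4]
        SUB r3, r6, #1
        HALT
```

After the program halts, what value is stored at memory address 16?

after MOV r0, #-7: r0=-7
after MOV r2, #12: r2=12
after MOV r6, #28: r6=28
after MOV r3, #16: r3=16
STR r0, [16] → M[16]=-7
after ADD r6, r2, #18: r6=12+18=30
after LDR r0, [4]: r0=M[4]=0
after LDR r6, [4]: r6=M[4]=0
after SUB r3, r6, #1: r3=0-1=-1
halt.

-7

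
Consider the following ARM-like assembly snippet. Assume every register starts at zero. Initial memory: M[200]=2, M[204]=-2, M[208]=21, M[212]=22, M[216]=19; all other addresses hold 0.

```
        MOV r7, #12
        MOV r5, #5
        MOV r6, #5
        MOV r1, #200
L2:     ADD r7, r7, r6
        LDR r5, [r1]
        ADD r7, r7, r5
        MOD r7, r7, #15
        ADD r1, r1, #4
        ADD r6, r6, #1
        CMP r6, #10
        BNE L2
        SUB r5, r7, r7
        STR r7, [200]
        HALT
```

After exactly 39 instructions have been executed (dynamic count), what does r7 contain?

34

MOV r7, #12 → r7=12
MOV r5, #5 → r5=5
MOV r6, #5 → r6=5
MOV r1, #200 → r1=200
ADD r7, r7, r6 → r7=12+5=17
LDR r5, [r1] → r5=M[200]=2
ADD r7, r7, r5 → r7=17+2=19
MOD r7, r7, #15 → r7=19%15=4
ADD r1, r1, #4 → r1=200+4=204
ADD r6, r6, #1 → r6=5+1=6
CMP r6, #10  (cmp 6,10)
BNE L2: taken
ADD r7, r7, r6 → r7=4+6=10
LDR r5, [r1] → r5=M[204]=-2
ADD r7, r7, r5 → r7=10+(-2)=8
MOD r7, r7, #15 → r7=8%15=8
ADD r1, r1, #4 → r1=204+4=208
ADD r6, r6, #1 → r6=6+1=7
CMP r6, #10  (cmp 7,10)
BNE L2: taken
ADD r7, r7, r6 → r7=8+7=15
LDR r5, [r1] → r5=M[208]=21
ADD r7, r7, r5 → r7=15+21=36
MOD r7, r7, #15 → r7=36%15=6
ADD r1, r1, #4 → r1=208+4=212
ADD r6, r6, #1 → r6=7+1=8
CMP r6, #10  (cmp 8,10)
BNE L2: taken
ADD r7, r7, r6 → r7=6+8=14
LDR r5, [r1] → r5=M[212]=22
ADD r7, r7, r5 → r7=14+22=36
MOD r7, r7, #15 → r7=36%15=6
ADD r1, r1, #4 → r1=212+4=216
ADD r6, r6, #1 → r6=8+1=9
CMP r6, #10  (cmp 9,10)
BNE L2: taken
ADD r7, r7, r6 → r7=6+9=15
LDR r5, [r1] → r5=M[216]=19
ADD r7, r7, r5 → r7=15+19=34
After step 39: r7 = 34.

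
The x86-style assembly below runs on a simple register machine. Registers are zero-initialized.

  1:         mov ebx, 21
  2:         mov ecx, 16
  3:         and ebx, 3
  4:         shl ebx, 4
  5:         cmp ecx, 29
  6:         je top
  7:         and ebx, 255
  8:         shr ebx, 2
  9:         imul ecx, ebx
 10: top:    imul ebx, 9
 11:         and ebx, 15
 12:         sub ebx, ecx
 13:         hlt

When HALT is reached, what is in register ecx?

mov ebx, 21 → ebx=21
mov ecx, 16 → ecx=16
and ebx, 3 → ebx=21&3=1
shl ebx, 4 → ebx=1<<4=16
cmp ecx, 29  (cmp 16,29)
je top: not taken
and ebx, 255 → ebx=16&255=16
shr ebx, 2 → ebx=16>>2=4
imul ecx, ebx → ecx=16*4=64
imul ebx, 9 → ebx=4*9=36
and ebx, 15 → ebx=36&15=4
sub ebx, ecx → ebx=4-64=-60
halt.

64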